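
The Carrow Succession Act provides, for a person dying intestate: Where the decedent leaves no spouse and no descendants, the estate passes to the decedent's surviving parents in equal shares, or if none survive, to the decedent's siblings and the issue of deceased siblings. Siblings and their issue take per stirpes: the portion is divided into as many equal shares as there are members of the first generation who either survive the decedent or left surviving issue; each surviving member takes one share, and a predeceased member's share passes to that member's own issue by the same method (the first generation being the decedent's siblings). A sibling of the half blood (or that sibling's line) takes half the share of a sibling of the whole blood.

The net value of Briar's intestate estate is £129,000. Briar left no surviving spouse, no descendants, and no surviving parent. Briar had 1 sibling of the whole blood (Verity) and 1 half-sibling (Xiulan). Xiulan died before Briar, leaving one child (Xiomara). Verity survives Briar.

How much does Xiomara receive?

The entire £129,000 passes to the siblings and their issue.
Counting each half-blood sibling's line as half a unit, there are 3/2 units in £129,000, so one unit is £86,000. Whole-blood lines (Verity) take £86,000 each; half-blood lines (Xiulan) take £43,000 each.
Xiulan's share (£43,000) passes entirely to Xiomara.

Xiomara receives £43,000.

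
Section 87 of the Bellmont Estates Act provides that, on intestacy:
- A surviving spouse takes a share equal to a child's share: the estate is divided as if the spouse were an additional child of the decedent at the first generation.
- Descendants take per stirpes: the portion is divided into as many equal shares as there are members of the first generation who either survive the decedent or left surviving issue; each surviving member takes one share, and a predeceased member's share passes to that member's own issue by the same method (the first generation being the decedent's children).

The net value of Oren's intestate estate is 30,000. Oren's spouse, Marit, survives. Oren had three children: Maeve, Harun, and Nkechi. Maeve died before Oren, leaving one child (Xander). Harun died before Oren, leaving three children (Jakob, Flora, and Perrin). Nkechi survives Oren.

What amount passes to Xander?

The spouse counts as an additional share at the children's level, so there are 4 primary shares of 7,500. Marit takes one such share (7,500).
The children's combined portion (22,500) is divided into 3 shares of 7,500: Nkechi takes 7,500; Maeve's 7,500 share passes to Maeve's issue; Harun's 7,500 share passes to Harun's issue.
Maeve's share (7,500) passes entirely to Xander.
Harun's share (7,500) is divided into 3 shares of 2,500: Jakob, Flora, and Perrin each take 2,500.

Xander receives 7,500.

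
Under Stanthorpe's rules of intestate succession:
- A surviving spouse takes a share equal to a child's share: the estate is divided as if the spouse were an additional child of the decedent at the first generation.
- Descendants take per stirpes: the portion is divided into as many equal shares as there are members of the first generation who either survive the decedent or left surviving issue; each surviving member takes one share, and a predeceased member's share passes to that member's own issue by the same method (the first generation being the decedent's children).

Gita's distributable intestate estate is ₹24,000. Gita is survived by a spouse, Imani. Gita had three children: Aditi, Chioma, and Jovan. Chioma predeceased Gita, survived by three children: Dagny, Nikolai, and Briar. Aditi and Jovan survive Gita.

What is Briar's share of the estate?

Briar receives ₹2,000.

The spouse counts as an additional share at the children's level, so there are 4 primary shares of ₹6,000. Imani takes one such share (₹6,000).
The children's combined portion (₹18,000) is divided into 3 shares of ₹6,000: Aditi and Jovan each take ₹6,000; Chioma's ₹6,000 share passes to Chioma's issue.
Chioma's share (₹6,000) is divided into 3 shares of ₹2,000: Dagny, Nikolai, and Briar each take ₹2,000.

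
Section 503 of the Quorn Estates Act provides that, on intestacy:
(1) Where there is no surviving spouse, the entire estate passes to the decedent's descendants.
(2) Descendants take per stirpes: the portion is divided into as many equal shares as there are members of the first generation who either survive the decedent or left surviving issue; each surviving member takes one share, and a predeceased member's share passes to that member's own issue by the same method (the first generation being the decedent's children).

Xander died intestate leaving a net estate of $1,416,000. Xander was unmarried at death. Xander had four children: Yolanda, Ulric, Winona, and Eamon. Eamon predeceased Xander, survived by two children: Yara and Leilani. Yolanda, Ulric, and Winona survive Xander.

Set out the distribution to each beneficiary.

Yolanda: $354,000; Ulric: $354,000; Winona: $354,000; Yara: $177,000; Leilani: $177,000

The entire $1,416,000 passes to the descendants.
That amount ($1,416,000) is divided into 4 shares of $354,000: Yolanda, Ulric, and Winona each take $354,000; Eamon's $354,000 share passes to Eamon's issue.
Eamon's share ($354,000) is divided into 2 shares of $177,000: Yara and Leilani each take $177,000.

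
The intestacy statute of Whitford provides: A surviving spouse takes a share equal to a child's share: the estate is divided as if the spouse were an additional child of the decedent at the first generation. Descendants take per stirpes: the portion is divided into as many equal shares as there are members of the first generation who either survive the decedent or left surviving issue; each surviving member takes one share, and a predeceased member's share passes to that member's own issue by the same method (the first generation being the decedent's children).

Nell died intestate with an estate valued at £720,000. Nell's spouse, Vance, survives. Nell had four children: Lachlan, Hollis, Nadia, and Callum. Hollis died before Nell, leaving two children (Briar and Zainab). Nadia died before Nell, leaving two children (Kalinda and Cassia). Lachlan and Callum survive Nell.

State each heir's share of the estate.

Vance: £144,000; Lachlan: £144,000; Briar: £72,000; Zainab: £72,000; Kalinda: £72,000; Cassia: £72,000; Callum: £144,000

The spouse counts as an additional share at the children's level, so there are 5 primary shares of £144,000. Vance takes one such share (£144,000).
The children's combined portion (£576,000) is divided into 4 shares of £144,000: Lachlan and Callum each take £144,000; Hollis's £144,000 share passes to Hollis's issue; Nadia's £144,000 share passes to Nadia's issue.
Hollis's share (£144,000) is divided into 2 shares of £72,000: Briar and Zainab each take £72,000.
Nadia's share (£144,000) is divided into 2 shares of £72,000: Kalinda and Cassia each take £72,000.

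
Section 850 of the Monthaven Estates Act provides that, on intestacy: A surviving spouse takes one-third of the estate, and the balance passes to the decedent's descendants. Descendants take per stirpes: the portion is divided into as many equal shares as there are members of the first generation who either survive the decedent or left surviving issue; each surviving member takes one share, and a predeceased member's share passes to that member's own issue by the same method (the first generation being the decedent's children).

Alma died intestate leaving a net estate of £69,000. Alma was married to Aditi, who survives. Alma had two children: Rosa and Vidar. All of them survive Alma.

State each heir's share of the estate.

Aditi takes one-third of £69,000 = £23,000. The remaining £46,000 passes to the descendants.
The descendants' portion (£46,000) is divided into 2 shares of £23,000: Rosa and Vidar each take £23,000.

Aditi: £23,000; Rosa: £23,000; Vidar: £23,000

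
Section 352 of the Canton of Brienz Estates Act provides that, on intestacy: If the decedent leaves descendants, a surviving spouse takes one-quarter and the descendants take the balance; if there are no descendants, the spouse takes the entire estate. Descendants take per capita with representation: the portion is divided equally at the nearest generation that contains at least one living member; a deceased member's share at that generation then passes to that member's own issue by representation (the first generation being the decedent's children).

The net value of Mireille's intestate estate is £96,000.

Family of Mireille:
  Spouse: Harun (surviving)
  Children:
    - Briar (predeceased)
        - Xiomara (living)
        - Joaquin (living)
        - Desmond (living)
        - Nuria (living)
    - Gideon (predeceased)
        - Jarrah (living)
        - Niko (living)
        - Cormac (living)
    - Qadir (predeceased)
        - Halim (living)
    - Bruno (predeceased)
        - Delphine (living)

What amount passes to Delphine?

Harun takes one-quarter of £96,000 = £24,000. The remaining £72,000 passes to the descendants.
No child survives, so the initial division is made at the grandchildren's generation.
The descendants' portion (£72,000) is divided into 9 shares of £8,000: Xiomara, Joaquin, Desmond, Nuria, Jarrah, Niko, Cormac, Halim, and Delphine each take £8,000.

Delphine receives £8,000.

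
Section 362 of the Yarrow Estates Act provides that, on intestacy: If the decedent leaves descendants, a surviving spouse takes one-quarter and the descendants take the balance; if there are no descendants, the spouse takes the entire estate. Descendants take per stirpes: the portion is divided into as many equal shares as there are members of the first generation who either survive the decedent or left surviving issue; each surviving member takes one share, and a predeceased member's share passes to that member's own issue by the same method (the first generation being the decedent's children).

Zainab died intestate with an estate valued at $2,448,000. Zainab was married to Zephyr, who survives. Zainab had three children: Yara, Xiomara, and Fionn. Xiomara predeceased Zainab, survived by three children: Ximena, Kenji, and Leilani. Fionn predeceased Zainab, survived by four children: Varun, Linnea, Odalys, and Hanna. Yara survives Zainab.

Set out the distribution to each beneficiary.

Zephyr: $612,000; Yara: $612,000; Ximena: $204,000; Kenji: $204,000; Leilani: $204,000; Varun: $153,000; Linnea: $153,000; Odalys: $153,000; Hanna: $153,000

Zephyr takes one-quarter of $2,448,000 = $612,000. The remaining $1,836,000 passes to the descendants.
The descendants' portion ($1,836,000) is divided into 3 shares of $612,000: Yara takes $612,000; Xiomara's $612,000 share passes to Xiomara's issue; Fionn's $612,000 share passes to Fionn's issue.
Xiomara's share ($612,000) is divided into 3 shares of $204,000: Ximena, Kenji, and Leilani each take $204,000.
Fionn's share ($612,000) is divided into 4 shares of $153,000: Varun, Linnea, Odalys, and Hanna each take $153,000.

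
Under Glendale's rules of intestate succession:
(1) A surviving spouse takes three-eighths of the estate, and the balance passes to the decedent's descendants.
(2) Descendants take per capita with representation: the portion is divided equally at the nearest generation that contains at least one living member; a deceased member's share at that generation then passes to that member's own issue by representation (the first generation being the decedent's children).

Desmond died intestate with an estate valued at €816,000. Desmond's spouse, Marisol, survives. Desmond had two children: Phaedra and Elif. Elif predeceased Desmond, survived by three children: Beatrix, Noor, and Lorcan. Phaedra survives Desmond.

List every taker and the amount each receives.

Marisol: €306,000; Phaedra: €255,000; Beatrix: €85,000; Noor: €85,000; Lorcan: €85,000

Marisol takes three-eighths of €816,000 = €306,000. The remaining €510,000 passes to the descendants.
The descendants' portion (€510,000) is divided into 2 shares of €255,000: Phaedra takes €255,000; Elif's €255,000 share passes to Elif's issue.
Elif's share (€255,000) is divided into 3 shares of €85,000: Beatrix, Noor, and Lorcan each take €85,000.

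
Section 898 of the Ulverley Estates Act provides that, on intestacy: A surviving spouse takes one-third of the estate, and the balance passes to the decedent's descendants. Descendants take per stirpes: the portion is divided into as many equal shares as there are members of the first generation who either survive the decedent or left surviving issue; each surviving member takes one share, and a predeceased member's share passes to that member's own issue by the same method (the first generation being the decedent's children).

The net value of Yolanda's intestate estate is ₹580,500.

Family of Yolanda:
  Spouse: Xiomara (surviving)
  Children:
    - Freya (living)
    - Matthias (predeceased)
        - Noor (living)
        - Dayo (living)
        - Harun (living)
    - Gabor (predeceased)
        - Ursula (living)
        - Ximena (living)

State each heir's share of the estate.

Xiomara: ₹193,500; Freya: ₹129,000; Noor: ₹43,000; Dayo: ₹43,000; Harun: ₹43,000; Ursula: ₹64,500; Ximena: ₹64,500

Xiomara takes one-third of ₹580,500 = ₹193,500. The remaining ₹387,000 passes to the descendants.
The descendants' portion (₹387,000) is divided into 3 shares of ₹129,000: Freya takes ₹129,000; Matthias's ₹129,000 share passes to Matthias's issue; Gabor's ₹129,000 share passes to Gabor's issue.
Matthias's share (₹129,000) is divided into 3 shares of ₹43,000: Noor, Dayo, and Harun each take ₹43,000.
Gabor's share (₹129,000) is divided into 2 shares of ₹64,500: Ursula and Ximena each take ₹64,500.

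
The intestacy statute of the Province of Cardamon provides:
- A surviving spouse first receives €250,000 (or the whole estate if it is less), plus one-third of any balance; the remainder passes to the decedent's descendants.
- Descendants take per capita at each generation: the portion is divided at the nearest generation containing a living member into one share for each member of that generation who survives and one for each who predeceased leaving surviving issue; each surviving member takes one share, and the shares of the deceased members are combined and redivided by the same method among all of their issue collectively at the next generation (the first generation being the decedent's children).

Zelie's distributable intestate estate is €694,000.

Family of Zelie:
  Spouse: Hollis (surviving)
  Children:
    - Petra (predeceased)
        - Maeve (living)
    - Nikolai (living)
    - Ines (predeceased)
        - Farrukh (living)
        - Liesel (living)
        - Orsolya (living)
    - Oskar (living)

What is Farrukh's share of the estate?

Farrukh receives €37,000.

Hollis first takes €250,000, leaving a balance of €444,000. Hollis then takes one-third of the balance (€148,000), for a total of €398,000. The remaining €296,000 passes to the descendants.
The descendants' portion (€296,000) is divided at the children's generation into 4 shares of €74,000. Nikolai and Oskar each take €74,000. The 2 shares of the deceased (Petra and Ines) are combined into a pool of €148,000.
That pool (€148,000) is divided at the grandchildren's generation equally among Maeve, Farrukh, Liesel, and Orsolya: €37,000 each.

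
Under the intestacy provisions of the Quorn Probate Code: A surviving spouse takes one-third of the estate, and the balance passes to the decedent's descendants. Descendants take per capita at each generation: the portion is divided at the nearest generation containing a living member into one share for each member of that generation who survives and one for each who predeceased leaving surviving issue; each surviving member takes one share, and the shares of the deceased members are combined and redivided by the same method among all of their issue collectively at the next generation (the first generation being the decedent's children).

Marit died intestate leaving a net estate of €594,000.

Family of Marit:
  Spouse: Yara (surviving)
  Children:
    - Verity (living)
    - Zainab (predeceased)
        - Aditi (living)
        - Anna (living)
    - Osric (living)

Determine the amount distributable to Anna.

Yara takes one-third of €594,000 = €198,000. The remaining €396,000 passes to the descendants.
The descendants' portion (€396,000) is divided at the children's generation into 3 shares of €132,000. Verity and Osric each take €132,000. The remaining share for the deceased Zainab (€132,000) is carried to the next generation.
That pool (€132,000) is divided at the grandchildren's generation equally among Aditi and Anna: €66,000 each.

Anna receives €66,000.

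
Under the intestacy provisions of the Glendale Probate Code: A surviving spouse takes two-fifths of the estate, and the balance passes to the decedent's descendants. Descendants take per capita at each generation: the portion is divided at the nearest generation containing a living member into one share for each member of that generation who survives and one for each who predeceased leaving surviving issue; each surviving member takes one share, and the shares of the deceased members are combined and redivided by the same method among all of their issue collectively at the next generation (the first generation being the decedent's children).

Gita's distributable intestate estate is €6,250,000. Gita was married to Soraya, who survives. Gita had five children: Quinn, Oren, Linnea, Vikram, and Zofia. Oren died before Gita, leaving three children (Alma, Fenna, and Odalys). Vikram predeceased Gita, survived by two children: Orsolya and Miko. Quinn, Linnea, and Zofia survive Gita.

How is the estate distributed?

Soraya: €2,500,000; Quinn: €750,000; Alma: €300,000; Fenna: €300,000; Odalys: €300,000; Linnea: €750,000; Orsolya: €300,000; Miko: €300,000; Zofia: €750,000

Soraya takes two-fifths of €6,250,000 = €2,500,000. The remaining €3,750,000 passes to the descendants.
The descendants' portion (€3,750,000) is divided at the children's generation into 5 shares of €750,000. Quinn, Linnea, and Zofia each take €750,000. The 2 shares of the deceased (Oren and Vikram) are combined into a pool of €1,500,000.
That pool (€1,500,000) is divided at the grandchildren's generation equally among Alma, Fenna, Odalys, Orsolya, and Miko: €300,000 each.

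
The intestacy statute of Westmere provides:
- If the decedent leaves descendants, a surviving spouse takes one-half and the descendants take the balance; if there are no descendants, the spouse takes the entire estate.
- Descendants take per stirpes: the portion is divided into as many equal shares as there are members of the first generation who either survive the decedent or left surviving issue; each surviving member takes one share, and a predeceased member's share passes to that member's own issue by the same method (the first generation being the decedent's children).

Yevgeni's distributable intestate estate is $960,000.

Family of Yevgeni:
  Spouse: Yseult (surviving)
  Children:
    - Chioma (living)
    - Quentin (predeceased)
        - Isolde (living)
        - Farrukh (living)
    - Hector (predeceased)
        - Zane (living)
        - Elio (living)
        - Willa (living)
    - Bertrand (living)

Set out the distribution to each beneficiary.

Yseult: $480,000; Chioma: $120,000; Isolde: $60,000; Farrukh: $60,000; Zane: $40,000; Elio: $40,000; Willa: $40,000; Bertrand: $120,000

Yseult takes one-half of $960,000 = $480,000. The remaining $480,000 passes to the descendants.
The descendants' portion ($480,000) is divided into 4 shares of $120,000: Chioma and Bertrand each take $120,000; Quentin's $120,000 share passes to Quentin's issue; Hector's $120,000 share passes to Hector's issue.
Quentin's share ($120,000) is divided into 2 shares of $60,000: Isolde and Farrukh each take $60,000.
Hector's share ($120,000) is divided into 3 shares of $40,000: Zane, Elio, and Willa each take $40,000.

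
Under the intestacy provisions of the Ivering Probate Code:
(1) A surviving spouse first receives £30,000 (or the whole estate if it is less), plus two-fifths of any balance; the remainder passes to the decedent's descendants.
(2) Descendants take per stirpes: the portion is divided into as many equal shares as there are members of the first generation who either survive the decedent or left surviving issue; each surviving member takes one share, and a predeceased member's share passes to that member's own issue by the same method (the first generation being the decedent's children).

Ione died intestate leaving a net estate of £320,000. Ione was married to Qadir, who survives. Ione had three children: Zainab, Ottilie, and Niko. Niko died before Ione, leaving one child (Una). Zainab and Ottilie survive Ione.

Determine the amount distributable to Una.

Una receives £58,000.

Qadir first takes £30,000, leaving a balance of £290,000. Qadir then takes two-fifths of the balance (£116,000), for a total of £146,000. The remaining £174,000 passes to the descendants.
The descendants' portion (£174,000) is divided into 3 shares of £58,000: Zainab and Ottilie each take £58,000; Niko's £58,000 share passes to Niko's issue.
Niko's share (£58,000) passes entirely to Una.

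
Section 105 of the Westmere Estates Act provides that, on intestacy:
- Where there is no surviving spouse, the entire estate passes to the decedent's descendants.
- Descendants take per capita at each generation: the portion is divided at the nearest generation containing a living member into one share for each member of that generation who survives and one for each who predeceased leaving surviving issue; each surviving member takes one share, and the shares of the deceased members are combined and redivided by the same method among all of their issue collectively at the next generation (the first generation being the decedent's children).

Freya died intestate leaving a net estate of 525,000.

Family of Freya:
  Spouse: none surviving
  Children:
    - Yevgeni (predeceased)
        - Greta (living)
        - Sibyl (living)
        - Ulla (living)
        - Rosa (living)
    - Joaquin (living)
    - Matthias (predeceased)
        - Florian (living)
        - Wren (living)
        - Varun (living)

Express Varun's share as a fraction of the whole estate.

Varun receives 2/21 of the estate.

The entire 525,000 passes to the descendants.
That amount (525,000) is divided at the children's generation into 3 shares of 175,000. Joaquin takes 175,000. The 2 shares of the deceased (Yevgeni and Matthias) are combined into a pool of 350,000.
That pool (350,000) is divided at the grandchildren's generation equally among Greta, Sibyl, Ulla, Rosa, Florian, Wren, and Varun: 50,000 each.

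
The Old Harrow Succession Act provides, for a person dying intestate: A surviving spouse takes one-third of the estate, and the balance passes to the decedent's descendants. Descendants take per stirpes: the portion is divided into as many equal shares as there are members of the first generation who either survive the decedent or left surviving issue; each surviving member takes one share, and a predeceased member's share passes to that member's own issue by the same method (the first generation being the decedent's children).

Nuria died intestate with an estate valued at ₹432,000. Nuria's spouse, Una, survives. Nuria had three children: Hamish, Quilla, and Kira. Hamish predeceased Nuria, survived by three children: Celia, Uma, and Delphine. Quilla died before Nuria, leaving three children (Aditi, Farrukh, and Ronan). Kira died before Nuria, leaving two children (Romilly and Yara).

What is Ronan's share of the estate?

Una takes one-third of ₹432,000 = ₹144,000. The remaining ₹288,000 passes to the descendants.
The descendants' portion (₹288,000) is divided into 3 shares of ₹96,000: Hamish's ₹96,000 share passes to Hamish's issue; Quilla's ₹96,000 share passes to Quilla's issue; Kira's ₹96,000 share passes to Kira's issue.
Hamish's share (₹96,000) is divided into 3 shares of ₹32,000: Celia, Uma, and Delphine each take ₹32,000.
Quilla's share (₹96,000) is divided into 3 shares of ₹32,000: Aditi, Farrukh, and Ronan each take ₹32,000.
Kira's share (₹96,000) is divided into 2 shares of ₹48,000: Romilly and Yara each take ₹48,000.

Ronan receives ₹32,000.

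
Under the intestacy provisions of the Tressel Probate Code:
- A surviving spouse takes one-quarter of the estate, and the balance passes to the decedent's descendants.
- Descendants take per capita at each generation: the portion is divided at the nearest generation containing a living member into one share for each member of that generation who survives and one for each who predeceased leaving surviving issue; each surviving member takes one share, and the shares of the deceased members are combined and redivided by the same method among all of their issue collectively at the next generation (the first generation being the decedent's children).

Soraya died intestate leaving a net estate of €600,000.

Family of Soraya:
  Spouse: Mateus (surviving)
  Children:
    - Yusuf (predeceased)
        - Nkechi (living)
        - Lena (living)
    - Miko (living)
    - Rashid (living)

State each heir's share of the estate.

Mateus takes one-quarter of €600,000 = €150,000. The remaining €450,000 passes to the descendants.
The descendants' portion (€450,000) is divided at the children's generation into 3 shares of €150,000. Miko and Rashid each take €150,000. The remaining share for the deceased Yusuf (€150,000) is carried to the next generation.
That pool (€150,000) is divided at the grandchildren's generation equally among Nkechi and Lena: €75,000 each.

Mateus: €150,000; Nkechi: €75,000; Lena: €75,000; Miko: €150,000; Rashid: €150,000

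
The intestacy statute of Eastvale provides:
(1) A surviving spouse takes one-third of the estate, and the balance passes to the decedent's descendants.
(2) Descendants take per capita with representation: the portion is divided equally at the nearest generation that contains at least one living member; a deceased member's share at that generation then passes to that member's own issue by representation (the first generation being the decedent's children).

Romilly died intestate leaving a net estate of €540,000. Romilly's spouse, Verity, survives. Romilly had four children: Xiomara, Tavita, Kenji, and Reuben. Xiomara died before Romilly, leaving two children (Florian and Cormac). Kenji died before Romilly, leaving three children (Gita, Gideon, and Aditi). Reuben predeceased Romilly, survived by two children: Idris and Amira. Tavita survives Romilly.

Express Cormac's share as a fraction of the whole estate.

Cormac receives 1/12 of the estate.

Verity takes one-third of €540,000 = €180,000. The remaining €360,000 passes to the descendants.
The descendants' portion (€360,000) is divided into 4 shares of €90,000: Tavita takes €90,000; Xiomara's €90,000 share passes to Xiomara's issue; Kenji's €90,000 share passes to Kenji's issue; Reuben's €90,000 share passes to Reuben's issue.
Xiomara's share (€90,000) is divided into 2 shares of €45,000: Florian and Cormac each take €45,000.
Kenji's share (€90,000) is divided into 3 shares of €30,000: Gita, Gideon, and Aditi each take €30,000.
Reuben's share (€90,000) is divided into 2 shares of €45,000: Idris and Amira each take €45,000.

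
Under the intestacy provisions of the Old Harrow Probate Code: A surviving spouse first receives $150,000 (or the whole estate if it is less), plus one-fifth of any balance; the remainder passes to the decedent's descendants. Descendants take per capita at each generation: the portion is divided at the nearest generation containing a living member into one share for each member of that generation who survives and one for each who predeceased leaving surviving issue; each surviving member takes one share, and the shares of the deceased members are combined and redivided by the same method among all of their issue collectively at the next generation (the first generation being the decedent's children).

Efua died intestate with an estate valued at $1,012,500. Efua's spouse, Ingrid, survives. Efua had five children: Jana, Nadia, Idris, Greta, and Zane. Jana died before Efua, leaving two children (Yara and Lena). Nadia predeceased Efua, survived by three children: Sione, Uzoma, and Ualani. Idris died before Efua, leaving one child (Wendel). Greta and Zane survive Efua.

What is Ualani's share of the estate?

Ingrid first takes $150,000, leaving a balance of $862,500. Ingrid then takes one-fifth of the balance ($172,500), for a total of $322,500. The remaining $690,000 passes to the descendants.
The descendants' portion ($690,000) is divided at the children's generation into 5 shares of $138,000. Greta and Zane each take $138,000. The 3 shares of the deceased (Jana, Nadia, and Idris) are combined into a pool of $414,000.
That pool ($414,000) is divided at the grandchildren's generation equally among Yara, Lena, Sione, Uzoma, Ualani, and Wendel: $69,000 each.

Ualani receives $69,000.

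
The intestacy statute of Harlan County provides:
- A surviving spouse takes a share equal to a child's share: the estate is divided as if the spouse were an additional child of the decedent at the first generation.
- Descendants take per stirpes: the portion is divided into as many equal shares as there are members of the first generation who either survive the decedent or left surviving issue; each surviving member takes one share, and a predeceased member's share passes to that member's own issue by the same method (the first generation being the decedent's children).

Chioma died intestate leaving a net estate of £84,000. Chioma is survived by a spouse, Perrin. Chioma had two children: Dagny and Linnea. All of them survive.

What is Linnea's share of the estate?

Linnea receives £28,000.

The spouse counts as an additional share at the children's level, so there are 3 primary shares of £28,000. Perrin takes one such share (£28,000).
The children's combined portion (£56,000) is divided into 2 shares of £28,000: Dagny and Linnea each take £28,000.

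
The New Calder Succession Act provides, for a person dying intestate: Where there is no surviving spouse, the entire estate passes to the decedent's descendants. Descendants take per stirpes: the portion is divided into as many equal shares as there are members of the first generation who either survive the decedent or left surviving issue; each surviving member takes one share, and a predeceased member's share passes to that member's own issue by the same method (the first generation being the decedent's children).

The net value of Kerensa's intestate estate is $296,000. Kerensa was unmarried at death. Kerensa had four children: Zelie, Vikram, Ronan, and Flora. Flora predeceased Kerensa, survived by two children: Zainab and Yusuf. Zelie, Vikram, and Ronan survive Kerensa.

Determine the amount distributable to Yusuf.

The entire $296,000 passes to the descendants.
That amount ($296,000) is divided into 4 shares of $74,000: Zelie, Vikram, and Ronan each take $74,000; Flora's $74,000 share passes to Flora's issue.
Flora's share ($74,000) is divided into 2 shares of $37,000: Zainab and Yusuf each take $37,000.

Yusuf receives $37,000.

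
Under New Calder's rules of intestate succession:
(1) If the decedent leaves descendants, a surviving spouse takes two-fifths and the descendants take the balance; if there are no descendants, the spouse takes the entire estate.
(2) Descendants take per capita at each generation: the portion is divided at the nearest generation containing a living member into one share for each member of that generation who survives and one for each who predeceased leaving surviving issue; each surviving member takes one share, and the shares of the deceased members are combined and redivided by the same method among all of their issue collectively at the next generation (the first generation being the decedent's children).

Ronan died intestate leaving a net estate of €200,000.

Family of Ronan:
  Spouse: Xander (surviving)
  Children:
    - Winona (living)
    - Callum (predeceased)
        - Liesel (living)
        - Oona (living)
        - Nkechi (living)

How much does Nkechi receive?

Xander takes two-fifths of €200,000 = €80,000. The remaining €120,000 passes to the descendants.
The descendants' portion (€120,000) is divided at the children's generation into 2 shares of €60,000. Winona takes €60,000. The remaining share for the deceased Callum (€60,000) is carried to the next generation.
That pool (€60,000) is divided at the grandchildren's generation equally among Liesel, Oona, and Nkechi: €20,000 each.

Nkechi receives €20,000.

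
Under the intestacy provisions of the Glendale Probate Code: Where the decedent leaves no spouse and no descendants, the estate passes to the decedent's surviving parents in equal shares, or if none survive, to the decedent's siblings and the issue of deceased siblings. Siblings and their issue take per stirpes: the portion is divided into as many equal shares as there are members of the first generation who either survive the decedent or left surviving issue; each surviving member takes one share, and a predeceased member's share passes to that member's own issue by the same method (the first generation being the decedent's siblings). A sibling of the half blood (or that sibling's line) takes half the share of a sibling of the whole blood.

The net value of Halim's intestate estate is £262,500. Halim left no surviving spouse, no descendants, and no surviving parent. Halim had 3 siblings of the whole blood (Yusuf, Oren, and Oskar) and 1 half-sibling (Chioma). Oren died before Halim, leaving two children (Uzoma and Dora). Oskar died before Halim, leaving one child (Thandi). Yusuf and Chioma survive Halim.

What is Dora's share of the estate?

Dora receives £37,500.

The entire £262,500 passes to the siblings and their issue.
Counting each half-blood sibling's line as half a unit, there are 7/2 units in £262,500, so one unit is £75,000. Whole-blood lines (Yusuf, Oren, and Oskar) take £75,000 each; half-blood lines (Chioma) take £37,500 each.
Oren's share (£75,000) is divided into 2 shares of £37,500: Uzoma and Dora each take £37,500.
Oskar's share (£75,000) passes entirely to Thandi.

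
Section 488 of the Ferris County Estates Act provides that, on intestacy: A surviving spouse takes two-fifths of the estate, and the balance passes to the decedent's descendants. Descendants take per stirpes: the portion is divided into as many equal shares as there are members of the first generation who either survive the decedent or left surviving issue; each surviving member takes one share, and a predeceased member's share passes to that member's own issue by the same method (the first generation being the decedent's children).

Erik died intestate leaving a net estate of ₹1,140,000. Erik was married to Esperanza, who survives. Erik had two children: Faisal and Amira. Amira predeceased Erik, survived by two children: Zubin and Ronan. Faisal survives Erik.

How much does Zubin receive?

Esperanza takes two-fifths of ₹1,140,000 = ₹456,000. The remaining ₹684,000 passes to the descendants.
The descendants' portion (₹684,000) is divided into 2 shares of ₹342,000: Faisal takes ₹342,000; Amira's ₹342,000 share passes to Amira's issue.
Amira's share (₹342,000) is divided into 2 shares of ₹171,000: Zubin and Ronan each take ₹171,000.

Zubin receives ₹171,000.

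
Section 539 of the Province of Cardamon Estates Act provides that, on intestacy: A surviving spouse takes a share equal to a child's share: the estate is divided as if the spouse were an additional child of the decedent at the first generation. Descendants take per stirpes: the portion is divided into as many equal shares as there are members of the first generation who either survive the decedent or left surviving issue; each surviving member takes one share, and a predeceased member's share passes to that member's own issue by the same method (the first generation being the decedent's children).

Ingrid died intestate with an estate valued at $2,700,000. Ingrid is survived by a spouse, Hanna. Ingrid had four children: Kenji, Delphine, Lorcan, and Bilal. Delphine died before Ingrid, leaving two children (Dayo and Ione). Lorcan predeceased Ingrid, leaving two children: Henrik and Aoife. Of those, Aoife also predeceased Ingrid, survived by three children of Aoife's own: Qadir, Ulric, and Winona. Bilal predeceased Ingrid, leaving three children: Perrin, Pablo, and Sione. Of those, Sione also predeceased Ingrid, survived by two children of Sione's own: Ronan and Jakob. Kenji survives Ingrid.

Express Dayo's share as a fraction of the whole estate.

Dayo receives 1/10 of the estate.

The spouse counts as an additional share at the children's level, so there are 5 primary shares of $540,000. Hanna takes one such share ($540,000).
The children's combined portion ($2,160,000) is divided into 4 shares of $540,000: Kenji takes $540,000; Delphine's $540,000 share passes to Delphine's issue; Lorcan's $540,000 share passes to Lorcan's issue; Bilal's $540,000 share passes to Bilal's issue.
Delphine's share ($540,000) is divided into 2 shares of $270,000: Dayo and Ione each take $270,000.
Lorcan's share ($540,000) is divided into 2 shares of $270,000: Henrik takes $270,000; Aoife's $270,000 share passes to Aoife's issue.
Aoife's share ($270,000) is divided into 3 shares of $90,000: Qadir, Ulric, and Winona each take $90,000.
Bilal's share ($540,000) is divided into 3 shares of $180,000: Perrin and Pablo each take $180,000; Sione's $180,000 share passes to Sione's issue.
Sione's share ($180,000) is divided into 2 shares of $90,000: Ronan and Jakob each take $90,000.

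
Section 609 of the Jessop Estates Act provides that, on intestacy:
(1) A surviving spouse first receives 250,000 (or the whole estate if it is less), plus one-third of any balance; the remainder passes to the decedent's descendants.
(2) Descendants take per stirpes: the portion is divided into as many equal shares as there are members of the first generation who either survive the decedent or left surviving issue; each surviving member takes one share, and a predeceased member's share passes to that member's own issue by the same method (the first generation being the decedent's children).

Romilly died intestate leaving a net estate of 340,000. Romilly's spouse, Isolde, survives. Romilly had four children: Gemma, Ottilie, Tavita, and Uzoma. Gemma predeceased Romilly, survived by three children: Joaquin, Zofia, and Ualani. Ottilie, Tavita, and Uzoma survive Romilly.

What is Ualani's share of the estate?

Isolde first takes 250,000, leaving a balance of 90,000. Isolde then takes one-third of the balance (30,000), for a total of 280,000. The remaining 60,000 passes to the descendants.
The descendants' portion (60,000) is divided into 4 shares of 15,000: Ottilie, Tavita, and Uzoma each take 15,000; Gemma's 15,000 share passes to Gemma's issue.
Gemma's share (15,000) is divided into 3 shares of 5,000: Joaquin, Zofia, and Ualani each take 5,000.

Ualani receives 5,000.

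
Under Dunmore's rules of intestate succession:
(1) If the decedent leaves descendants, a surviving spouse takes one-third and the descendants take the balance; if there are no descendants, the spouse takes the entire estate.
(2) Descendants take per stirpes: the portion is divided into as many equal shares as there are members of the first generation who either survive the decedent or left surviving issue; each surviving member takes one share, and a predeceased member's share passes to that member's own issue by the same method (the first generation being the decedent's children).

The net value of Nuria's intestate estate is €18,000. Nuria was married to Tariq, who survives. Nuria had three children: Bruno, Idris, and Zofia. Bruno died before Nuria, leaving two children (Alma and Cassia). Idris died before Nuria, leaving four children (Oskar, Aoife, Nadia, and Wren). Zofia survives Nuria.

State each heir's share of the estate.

Tariq takes one-third of €18,000 = €6,000. The remaining €12,000 passes to the descendants.
The descendants' portion (€12,000) is divided into 3 shares of €4,000: Zofia takes €4,000; Bruno's €4,000 share passes to Bruno's issue; Idris's €4,000 share passes to Idris's issue.
Bruno's share (€4,000) is divided into 2 shares of €2,000: Alma and Cassia each take €2,000.
Idris's share (€4,000) is divided into 4 shares of €1,000: Oskar, Aoife, Nadia, and Wren each take €1,000.

Tariq: €6,000; Alma: €2,000; Cassia: €2,000; Oskar: €1,000; Aoife: €1,000; Nadia: €1,000; Wren: €1,000; Zofia: €4,000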